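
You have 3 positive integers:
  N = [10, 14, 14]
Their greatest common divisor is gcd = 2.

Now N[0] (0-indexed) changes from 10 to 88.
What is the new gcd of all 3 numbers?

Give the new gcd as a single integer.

Answer: 2

Derivation:
Numbers: [10, 14, 14], gcd = 2
Change: index 0, 10 -> 88
gcd of the OTHER numbers (without index 0): gcd([14, 14]) = 14
New gcd = gcd(g_others, new_val) = gcd(14, 88) = 2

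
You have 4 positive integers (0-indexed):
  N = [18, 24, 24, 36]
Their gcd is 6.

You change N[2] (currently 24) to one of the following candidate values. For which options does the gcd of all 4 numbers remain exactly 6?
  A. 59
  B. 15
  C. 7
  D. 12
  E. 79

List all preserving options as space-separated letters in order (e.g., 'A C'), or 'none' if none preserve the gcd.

Old gcd = 6; gcd of others (without N[2]) = 6
New gcd for candidate v: gcd(6, v). Preserves old gcd iff gcd(6, v) = 6.
  Option A: v=59, gcd(6,59)=1 -> changes
  Option B: v=15, gcd(6,15)=3 -> changes
  Option C: v=7, gcd(6,7)=1 -> changes
  Option D: v=12, gcd(6,12)=6 -> preserves
  Option E: v=79, gcd(6,79)=1 -> changes

Answer: D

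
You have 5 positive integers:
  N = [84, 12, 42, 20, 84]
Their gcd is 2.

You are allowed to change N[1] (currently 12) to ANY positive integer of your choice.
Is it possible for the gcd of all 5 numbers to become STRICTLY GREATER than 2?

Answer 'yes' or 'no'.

Current gcd = 2
gcd of all OTHER numbers (without N[1]=12): gcd([84, 42, 20, 84]) = 2
The new gcd after any change is gcd(2, new_value).
This can be at most 2.
Since 2 = old gcd 2, the gcd can only stay the same or decrease.

Answer: no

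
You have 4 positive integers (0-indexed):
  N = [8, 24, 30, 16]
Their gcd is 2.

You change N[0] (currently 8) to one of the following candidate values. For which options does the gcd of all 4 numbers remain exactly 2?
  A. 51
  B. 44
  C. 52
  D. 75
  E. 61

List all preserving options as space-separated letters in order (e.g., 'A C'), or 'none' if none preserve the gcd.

Answer: B C

Derivation:
Old gcd = 2; gcd of others (without N[0]) = 2
New gcd for candidate v: gcd(2, v). Preserves old gcd iff gcd(2, v) = 2.
  Option A: v=51, gcd(2,51)=1 -> changes
  Option B: v=44, gcd(2,44)=2 -> preserves
  Option C: v=52, gcd(2,52)=2 -> preserves
  Option D: v=75, gcd(2,75)=1 -> changes
  Option E: v=61, gcd(2,61)=1 -> changes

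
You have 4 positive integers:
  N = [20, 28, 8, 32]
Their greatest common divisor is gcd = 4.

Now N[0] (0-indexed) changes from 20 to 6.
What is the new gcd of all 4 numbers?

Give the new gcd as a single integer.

Answer: 2

Derivation:
Numbers: [20, 28, 8, 32], gcd = 4
Change: index 0, 20 -> 6
gcd of the OTHER numbers (without index 0): gcd([28, 8, 32]) = 4
New gcd = gcd(g_others, new_val) = gcd(4, 6) = 2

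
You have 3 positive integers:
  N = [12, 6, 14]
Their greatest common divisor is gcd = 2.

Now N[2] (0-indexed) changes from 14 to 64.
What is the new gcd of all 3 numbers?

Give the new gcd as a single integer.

Answer: 2

Derivation:
Numbers: [12, 6, 14], gcd = 2
Change: index 2, 14 -> 64
gcd of the OTHER numbers (without index 2): gcd([12, 6]) = 6
New gcd = gcd(g_others, new_val) = gcd(6, 64) = 2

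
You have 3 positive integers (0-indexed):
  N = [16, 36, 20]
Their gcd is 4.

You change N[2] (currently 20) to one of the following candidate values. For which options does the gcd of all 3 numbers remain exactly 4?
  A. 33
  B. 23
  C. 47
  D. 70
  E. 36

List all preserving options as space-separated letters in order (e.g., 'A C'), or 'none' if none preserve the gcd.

Old gcd = 4; gcd of others (without N[2]) = 4
New gcd for candidate v: gcd(4, v). Preserves old gcd iff gcd(4, v) = 4.
  Option A: v=33, gcd(4,33)=1 -> changes
  Option B: v=23, gcd(4,23)=1 -> changes
  Option C: v=47, gcd(4,47)=1 -> changes
  Option D: v=70, gcd(4,70)=2 -> changes
  Option E: v=36, gcd(4,36)=4 -> preserves

Answer: E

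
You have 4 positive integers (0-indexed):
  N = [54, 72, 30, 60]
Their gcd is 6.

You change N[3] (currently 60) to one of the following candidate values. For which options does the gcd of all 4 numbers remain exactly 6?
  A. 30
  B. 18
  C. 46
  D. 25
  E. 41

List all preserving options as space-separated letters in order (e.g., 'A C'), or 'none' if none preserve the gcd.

Answer: A B

Derivation:
Old gcd = 6; gcd of others (without N[3]) = 6
New gcd for candidate v: gcd(6, v). Preserves old gcd iff gcd(6, v) = 6.
  Option A: v=30, gcd(6,30)=6 -> preserves
  Option B: v=18, gcd(6,18)=6 -> preserves
  Option C: v=46, gcd(6,46)=2 -> changes
  Option D: v=25, gcd(6,25)=1 -> changes
  Option E: v=41, gcd(6,41)=1 -> changes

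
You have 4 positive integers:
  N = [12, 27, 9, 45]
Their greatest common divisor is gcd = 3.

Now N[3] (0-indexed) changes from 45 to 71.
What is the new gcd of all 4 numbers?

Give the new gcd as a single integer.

Answer: 1

Derivation:
Numbers: [12, 27, 9, 45], gcd = 3
Change: index 3, 45 -> 71
gcd of the OTHER numbers (without index 3): gcd([12, 27, 9]) = 3
New gcd = gcd(g_others, new_val) = gcd(3, 71) = 1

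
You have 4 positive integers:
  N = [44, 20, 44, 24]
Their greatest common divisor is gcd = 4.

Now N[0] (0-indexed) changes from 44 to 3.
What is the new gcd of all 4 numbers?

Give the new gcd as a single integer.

Answer: 1

Derivation:
Numbers: [44, 20, 44, 24], gcd = 4
Change: index 0, 44 -> 3
gcd of the OTHER numbers (without index 0): gcd([20, 44, 24]) = 4
New gcd = gcd(g_others, new_val) = gcd(4, 3) = 1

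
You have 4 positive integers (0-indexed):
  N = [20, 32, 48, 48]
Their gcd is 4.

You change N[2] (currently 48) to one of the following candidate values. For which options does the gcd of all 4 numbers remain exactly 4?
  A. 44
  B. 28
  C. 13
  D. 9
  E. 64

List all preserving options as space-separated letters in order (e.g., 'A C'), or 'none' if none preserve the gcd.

Answer: A B E

Derivation:
Old gcd = 4; gcd of others (without N[2]) = 4
New gcd for candidate v: gcd(4, v). Preserves old gcd iff gcd(4, v) = 4.
  Option A: v=44, gcd(4,44)=4 -> preserves
  Option B: v=28, gcd(4,28)=4 -> preserves
  Option C: v=13, gcd(4,13)=1 -> changes
  Option D: v=9, gcd(4,9)=1 -> changes
  Option E: v=64, gcd(4,64)=4 -> preserves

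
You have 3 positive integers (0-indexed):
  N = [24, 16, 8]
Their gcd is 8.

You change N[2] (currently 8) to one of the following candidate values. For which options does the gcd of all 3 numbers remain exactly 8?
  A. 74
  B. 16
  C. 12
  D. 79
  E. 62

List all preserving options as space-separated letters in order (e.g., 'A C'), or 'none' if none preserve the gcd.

Answer: B

Derivation:
Old gcd = 8; gcd of others (without N[2]) = 8
New gcd for candidate v: gcd(8, v). Preserves old gcd iff gcd(8, v) = 8.
  Option A: v=74, gcd(8,74)=2 -> changes
  Option B: v=16, gcd(8,16)=8 -> preserves
  Option C: v=12, gcd(8,12)=4 -> changes
  Option D: v=79, gcd(8,79)=1 -> changes
  Option E: v=62, gcd(8,62)=2 -> changes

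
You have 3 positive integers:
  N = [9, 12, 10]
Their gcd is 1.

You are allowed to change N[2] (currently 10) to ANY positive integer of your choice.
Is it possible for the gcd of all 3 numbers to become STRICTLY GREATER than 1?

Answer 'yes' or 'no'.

Answer: yes

Derivation:
Current gcd = 1
gcd of all OTHER numbers (without N[2]=10): gcd([9, 12]) = 3
The new gcd after any change is gcd(3, new_value).
This can be at most 3.
Since 3 > old gcd 1, the gcd CAN increase (e.g., set N[2] = 3).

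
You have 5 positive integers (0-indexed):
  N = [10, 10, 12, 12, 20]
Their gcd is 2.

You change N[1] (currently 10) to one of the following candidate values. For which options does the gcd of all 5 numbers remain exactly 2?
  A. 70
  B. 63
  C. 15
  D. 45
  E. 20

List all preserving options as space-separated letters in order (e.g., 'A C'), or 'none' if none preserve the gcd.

Old gcd = 2; gcd of others (without N[1]) = 2
New gcd for candidate v: gcd(2, v). Preserves old gcd iff gcd(2, v) = 2.
  Option A: v=70, gcd(2,70)=2 -> preserves
  Option B: v=63, gcd(2,63)=1 -> changes
  Option C: v=15, gcd(2,15)=1 -> changes
  Option D: v=45, gcd(2,45)=1 -> changes
  Option E: v=20, gcd(2,20)=2 -> preserves

Answer: A E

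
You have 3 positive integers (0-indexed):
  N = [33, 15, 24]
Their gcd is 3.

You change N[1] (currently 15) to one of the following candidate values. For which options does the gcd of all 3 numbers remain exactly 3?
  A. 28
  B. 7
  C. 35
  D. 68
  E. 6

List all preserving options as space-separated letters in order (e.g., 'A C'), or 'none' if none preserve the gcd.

Answer: E

Derivation:
Old gcd = 3; gcd of others (without N[1]) = 3
New gcd for candidate v: gcd(3, v). Preserves old gcd iff gcd(3, v) = 3.
  Option A: v=28, gcd(3,28)=1 -> changes
  Option B: v=7, gcd(3,7)=1 -> changes
  Option C: v=35, gcd(3,35)=1 -> changes
  Option D: v=68, gcd(3,68)=1 -> changes
  Option E: v=6, gcd(3,6)=3 -> preserves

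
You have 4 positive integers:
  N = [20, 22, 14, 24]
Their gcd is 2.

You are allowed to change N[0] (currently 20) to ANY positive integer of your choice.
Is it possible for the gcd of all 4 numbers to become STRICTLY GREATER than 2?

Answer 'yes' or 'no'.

Answer: no

Derivation:
Current gcd = 2
gcd of all OTHER numbers (without N[0]=20): gcd([22, 14, 24]) = 2
The new gcd after any change is gcd(2, new_value).
This can be at most 2.
Since 2 = old gcd 2, the gcd can only stay the same or decrease.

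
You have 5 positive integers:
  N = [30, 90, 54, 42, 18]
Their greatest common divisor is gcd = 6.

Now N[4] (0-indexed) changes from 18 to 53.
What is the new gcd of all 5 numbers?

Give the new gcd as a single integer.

Answer: 1

Derivation:
Numbers: [30, 90, 54, 42, 18], gcd = 6
Change: index 4, 18 -> 53
gcd of the OTHER numbers (without index 4): gcd([30, 90, 54, 42]) = 6
New gcd = gcd(g_others, new_val) = gcd(6, 53) = 1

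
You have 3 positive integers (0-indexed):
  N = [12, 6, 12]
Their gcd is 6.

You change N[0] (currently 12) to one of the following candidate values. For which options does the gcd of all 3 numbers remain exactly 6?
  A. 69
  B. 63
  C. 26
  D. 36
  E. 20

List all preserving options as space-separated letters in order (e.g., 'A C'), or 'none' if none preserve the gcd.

Answer: D

Derivation:
Old gcd = 6; gcd of others (without N[0]) = 6
New gcd for candidate v: gcd(6, v). Preserves old gcd iff gcd(6, v) = 6.
  Option A: v=69, gcd(6,69)=3 -> changes
  Option B: v=63, gcd(6,63)=3 -> changes
  Option C: v=26, gcd(6,26)=2 -> changes
  Option D: v=36, gcd(6,36)=6 -> preserves
  Option E: v=20, gcd(6,20)=2 -> changes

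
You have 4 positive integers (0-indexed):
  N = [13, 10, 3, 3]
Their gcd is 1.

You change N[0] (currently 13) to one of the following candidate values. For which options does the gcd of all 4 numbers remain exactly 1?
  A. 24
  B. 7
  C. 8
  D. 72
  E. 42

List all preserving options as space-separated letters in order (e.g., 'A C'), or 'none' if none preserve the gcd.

Answer: A B C D E

Derivation:
Old gcd = 1; gcd of others (without N[0]) = 1
New gcd for candidate v: gcd(1, v). Preserves old gcd iff gcd(1, v) = 1.
  Option A: v=24, gcd(1,24)=1 -> preserves
  Option B: v=7, gcd(1,7)=1 -> preserves
  Option C: v=8, gcd(1,8)=1 -> preserves
  Option D: v=72, gcd(1,72)=1 -> preserves
  Option E: v=42, gcd(1,42)=1 -> preserves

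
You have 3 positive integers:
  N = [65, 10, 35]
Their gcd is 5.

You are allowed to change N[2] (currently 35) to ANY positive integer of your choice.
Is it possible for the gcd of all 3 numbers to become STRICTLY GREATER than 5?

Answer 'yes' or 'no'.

Answer: no

Derivation:
Current gcd = 5
gcd of all OTHER numbers (without N[2]=35): gcd([65, 10]) = 5
The new gcd after any change is gcd(5, new_value).
This can be at most 5.
Since 5 = old gcd 5, the gcd can only stay the same or decrease.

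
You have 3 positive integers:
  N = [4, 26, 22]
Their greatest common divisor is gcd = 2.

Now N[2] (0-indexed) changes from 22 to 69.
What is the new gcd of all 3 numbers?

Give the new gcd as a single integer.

Numbers: [4, 26, 22], gcd = 2
Change: index 2, 22 -> 69
gcd of the OTHER numbers (without index 2): gcd([4, 26]) = 2
New gcd = gcd(g_others, new_val) = gcd(2, 69) = 1

Answer: 1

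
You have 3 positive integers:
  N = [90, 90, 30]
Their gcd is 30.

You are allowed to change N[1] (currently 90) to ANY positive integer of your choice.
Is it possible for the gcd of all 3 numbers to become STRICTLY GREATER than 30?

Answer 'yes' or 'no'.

Answer: no

Derivation:
Current gcd = 30
gcd of all OTHER numbers (without N[1]=90): gcd([90, 30]) = 30
The new gcd after any change is gcd(30, new_value).
This can be at most 30.
Since 30 = old gcd 30, the gcd can only stay the same or decrease.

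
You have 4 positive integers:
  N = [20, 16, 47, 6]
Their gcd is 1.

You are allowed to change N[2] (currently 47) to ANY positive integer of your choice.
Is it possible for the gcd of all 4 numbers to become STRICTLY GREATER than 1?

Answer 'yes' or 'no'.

Current gcd = 1
gcd of all OTHER numbers (without N[2]=47): gcd([20, 16, 6]) = 2
The new gcd after any change is gcd(2, new_value).
This can be at most 2.
Since 2 > old gcd 1, the gcd CAN increase (e.g., set N[2] = 2).

Answer: yes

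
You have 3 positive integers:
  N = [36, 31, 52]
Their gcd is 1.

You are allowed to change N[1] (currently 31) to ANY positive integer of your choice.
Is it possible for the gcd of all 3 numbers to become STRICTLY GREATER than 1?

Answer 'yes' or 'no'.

Answer: yes

Derivation:
Current gcd = 1
gcd of all OTHER numbers (without N[1]=31): gcd([36, 52]) = 4
The new gcd after any change is gcd(4, new_value).
This can be at most 4.
Since 4 > old gcd 1, the gcd CAN increase (e.g., set N[1] = 4).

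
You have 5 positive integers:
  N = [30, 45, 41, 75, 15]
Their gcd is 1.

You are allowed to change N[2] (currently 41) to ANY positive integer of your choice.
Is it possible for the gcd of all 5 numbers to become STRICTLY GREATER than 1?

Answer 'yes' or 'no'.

Answer: yes

Derivation:
Current gcd = 1
gcd of all OTHER numbers (without N[2]=41): gcd([30, 45, 75, 15]) = 15
The new gcd after any change is gcd(15, new_value).
This can be at most 15.
Since 15 > old gcd 1, the gcd CAN increase (e.g., set N[2] = 15).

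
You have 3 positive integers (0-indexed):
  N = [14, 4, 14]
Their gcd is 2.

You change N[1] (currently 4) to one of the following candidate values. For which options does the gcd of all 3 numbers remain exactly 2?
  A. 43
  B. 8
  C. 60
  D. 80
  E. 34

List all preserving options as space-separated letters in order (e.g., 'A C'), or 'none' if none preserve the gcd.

Answer: B C D E

Derivation:
Old gcd = 2; gcd of others (without N[1]) = 14
New gcd for candidate v: gcd(14, v). Preserves old gcd iff gcd(14, v) = 2.
  Option A: v=43, gcd(14,43)=1 -> changes
  Option B: v=8, gcd(14,8)=2 -> preserves
  Option C: v=60, gcd(14,60)=2 -> preserves
  Option D: v=80, gcd(14,80)=2 -> preserves
  Option E: v=34, gcd(14,34)=2 -> preserves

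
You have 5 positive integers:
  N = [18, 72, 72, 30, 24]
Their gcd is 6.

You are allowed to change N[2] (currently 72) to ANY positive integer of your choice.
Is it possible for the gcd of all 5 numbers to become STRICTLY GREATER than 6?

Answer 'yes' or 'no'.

Current gcd = 6
gcd of all OTHER numbers (without N[2]=72): gcd([18, 72, 30, 24]) = 6
The new gcd after any change is gcd(6, new_value).
This can be at most 6.
Since 6 = old gcd 6, the gcd can only stay the same or decrease.

Answer: no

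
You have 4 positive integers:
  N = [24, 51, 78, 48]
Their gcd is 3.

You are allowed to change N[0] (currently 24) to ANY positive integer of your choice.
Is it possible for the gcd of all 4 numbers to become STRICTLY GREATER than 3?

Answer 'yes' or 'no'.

Current gcd = 3
gcd of all OTHER numbers (without N[0]=24): gcd([51, 78, 48]) = 3
The new gcd after any change is gcd(3, new_value).
This can be at most 3.
Since 3 = old gcd 3, the gcd can only stay the same or decrease.

Answer: no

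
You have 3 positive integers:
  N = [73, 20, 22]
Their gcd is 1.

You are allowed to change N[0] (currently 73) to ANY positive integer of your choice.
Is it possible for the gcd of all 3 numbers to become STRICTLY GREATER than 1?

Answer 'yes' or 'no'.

Current gcd = 1
gcd of all OTHER numbers (without N[0]=73): gcd([20, 22]) = 2
The new gcd after any change is gcd(2, new_value).
This can be at most 2.
Since 2 > old gcd 1, the gcd CAN increase (e.g., set N[0] = 2).

Answer: yes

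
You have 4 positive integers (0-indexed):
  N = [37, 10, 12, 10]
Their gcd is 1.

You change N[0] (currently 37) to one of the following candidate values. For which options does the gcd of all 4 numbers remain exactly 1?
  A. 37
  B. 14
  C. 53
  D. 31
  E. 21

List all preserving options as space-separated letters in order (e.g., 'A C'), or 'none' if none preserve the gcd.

Old gcd = 1; gcd of others (without N[0]) = 2
New gcd for candidate v: gcd(2, v). Preserves old gcd iff gcd(2, v) = 1.
  Option A: v=37, gcd(2,37)=1 -> preserves
  Option B: v=14, gcd(2,14)=2 -> changes
  Option C: v=53, gcd(2,53)=1 -> preserves
  Option D: v=31, gcd(2,31)=1 -> preserves
  Option E: v=21, gcd(2,21)=1 -> preserves

Answer: A C D E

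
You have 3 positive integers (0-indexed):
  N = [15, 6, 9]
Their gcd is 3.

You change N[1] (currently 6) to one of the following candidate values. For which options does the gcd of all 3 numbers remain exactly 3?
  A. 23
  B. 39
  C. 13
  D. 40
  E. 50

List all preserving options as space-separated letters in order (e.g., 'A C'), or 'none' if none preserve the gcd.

Old gcd = 3; gcd of others (without N[1]) = 3
New gcd for candidate v: gcd(3, v). Preserves old gcd iff gcd(3, v) = 3.
  Option A: v=23, gcd(3,23)=1 -> changes
  Option B: v=39, gcd(3,39)=3 -> preserves
  Option C: v=13, gcd(3,13)=1 -> changes
  Option D: v=40, gcd(3,40)=1 -> changes
  Option E: v=50, gcd(3,50)=1 -> changes

Answer: B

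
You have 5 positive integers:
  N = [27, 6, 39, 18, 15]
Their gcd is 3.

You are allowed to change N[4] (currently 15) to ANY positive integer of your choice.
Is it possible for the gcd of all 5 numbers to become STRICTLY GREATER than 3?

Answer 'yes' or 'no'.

Current gcd = 3
gcd of all OTHER numbers (without N[4]=15): gcd([27, 6, 39, 18]) = 3
The new gcd after any change is gcd(3, new_value).
This can be at most 3.
Since 3 = old gcd 3, the gcd can only stay the same or decrease.

Answer: no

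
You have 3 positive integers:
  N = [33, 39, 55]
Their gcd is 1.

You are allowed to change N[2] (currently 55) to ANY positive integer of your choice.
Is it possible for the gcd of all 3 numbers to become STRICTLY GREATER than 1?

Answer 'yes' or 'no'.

Answer: yes

Derivation:
Current gcd = 1
gcd of all OTHER numbers (without N[2]=55): gcd([33, 39]) = 3
The new gcd after any change is gcd(3, new_value).
This can be at most 3.
Since 3 > old gcd 1, the gcd CAN increase (e.g., set N[2] = 3).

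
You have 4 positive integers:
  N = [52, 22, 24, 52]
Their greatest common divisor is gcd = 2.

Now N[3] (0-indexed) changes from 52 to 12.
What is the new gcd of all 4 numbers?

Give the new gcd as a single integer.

Numbers: [52, 22, 24, 52], gcd = 2
Change: index 3, 52 -> 12
gcd of the OTHER numbers (without index 3): gcd([52, 22, 24]) = 2
New gcd = gcd(g_others, new_val) = gcd(2, 12) = 2

Answer: 2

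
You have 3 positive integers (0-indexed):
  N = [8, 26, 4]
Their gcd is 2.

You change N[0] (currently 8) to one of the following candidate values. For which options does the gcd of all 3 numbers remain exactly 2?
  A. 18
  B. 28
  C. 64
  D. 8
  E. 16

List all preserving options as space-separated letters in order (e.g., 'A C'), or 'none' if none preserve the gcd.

Old gcd = 2; gcd of others (without N[0]) = 2
New gcd for candidate v: gcd(2, v). Preserves old gcd iff gcd(2, v) = 2.
  Option A: v=18, gcd(2,18)=2 -> preserves
  Option B: v=28, gcd(2,28)=2 -> preserves
  Option C: v=64, gcd(2,64)=2 -> preserves
  Option D: v=8, gcd(2,8)=2 -> preserves
  Option E: v=16, gcd(2,16)=2 -> preserves

Answer: A B C D E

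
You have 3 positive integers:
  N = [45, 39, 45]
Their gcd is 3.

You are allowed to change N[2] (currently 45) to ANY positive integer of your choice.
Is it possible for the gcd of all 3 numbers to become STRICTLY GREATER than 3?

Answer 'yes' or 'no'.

Current gcd = 3
gcd of all OTHER numbers (without N[2]=45): gcd([45, 39]) = 3
The new gcd after any change is gcd(3, new_value).
This can be at most 3.
Since 3 = old gcd 3, the gcd can only stay the same or decrease.

Answer: no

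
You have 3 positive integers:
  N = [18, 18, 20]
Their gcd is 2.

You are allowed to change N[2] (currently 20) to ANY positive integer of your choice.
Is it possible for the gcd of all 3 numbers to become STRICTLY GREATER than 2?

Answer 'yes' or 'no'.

Current gcd = 2
gcd of all OTHER numbers (without N[2]=20): gcd([18, 18]) = 18
The new gcd after any change is gcd(18, new_value).
This can be at most 18.
Since 18 > old gcd 2, the gcd CAN increase (e.g., set N[2] = 18).

Answer: yes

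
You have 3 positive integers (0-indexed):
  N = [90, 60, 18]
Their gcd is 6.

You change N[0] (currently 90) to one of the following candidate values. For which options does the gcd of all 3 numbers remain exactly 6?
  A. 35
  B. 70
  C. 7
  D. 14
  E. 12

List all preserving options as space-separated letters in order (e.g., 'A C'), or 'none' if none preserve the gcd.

Old gcd = 6; gcd of others (without N[0]) = 6
New gcd for candidate v: gcd(6, v). Preserves old gcd iff gcd(6, v) = 6.
  Option A: v=35, gcd(6,35)=1 -> changes
  Option B: v=70, gcd(6,70)=2 -> changes
  Option C: v=7, gcd(6,7)=1 -> changes
  Option D: v=14, gcd(6,14)=2 -> changes
  Option E: v=12, gcd(6,12)=6 -> preserves

Answer: E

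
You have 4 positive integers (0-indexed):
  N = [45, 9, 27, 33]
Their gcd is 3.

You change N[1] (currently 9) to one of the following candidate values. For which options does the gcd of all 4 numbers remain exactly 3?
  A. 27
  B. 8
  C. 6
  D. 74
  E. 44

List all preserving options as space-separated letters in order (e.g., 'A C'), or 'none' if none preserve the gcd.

Answer: A C

Derivation:
Old gcd = 3; gcd of others (without N[1]) = 3
New gcd for candidate v: gcd(3, v). Preserves old gcd iff gcd(3, v) = 3.
  Option A: v=27, gcd(3,27)=3 -> preserves
  Option B: v=8, gcd(3,8)=1 -> changes
  Option C: v=6, gcd(3,6)=3 -> preserves
  Option D: v=74, gcd(3,74)=1 -> changes
  Option E: v=44, gcd(3,44)=1 -> changes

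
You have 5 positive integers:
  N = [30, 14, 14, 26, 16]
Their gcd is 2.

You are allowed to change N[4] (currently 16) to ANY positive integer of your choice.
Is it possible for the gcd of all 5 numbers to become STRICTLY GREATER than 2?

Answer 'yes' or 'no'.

Answer: no

Derivation:
Current gcd = 2
gcd of all OTHER numbers (without N[4]=16): gcd([30, 14, 14, 26]) = 2
The new gcd after any change is gcd(2, new_value).
This can be at most 2.
Since 2 = old gcd 2, the gcd can only stay the same or decrease.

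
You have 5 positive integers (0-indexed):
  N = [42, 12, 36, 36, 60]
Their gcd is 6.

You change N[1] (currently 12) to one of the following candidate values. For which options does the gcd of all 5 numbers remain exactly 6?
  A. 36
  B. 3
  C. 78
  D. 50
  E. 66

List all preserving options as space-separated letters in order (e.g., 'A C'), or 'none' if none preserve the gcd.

Old gcd = 6; gcd of others (without N[1]) = 6
New gcd for candidate v: gcd(6, v). Preserves old gcd iff gcd(6, v) = 6.
  Option A: v=36, gcd(6,36)=6 -> preserves
  Option B: v=3, gcd(6,3)=3 -> changes
  Option C: v=78, gcd(6,78)=6 -> preserves
  Option D: v=50, gcd(6,50)=2 -> changes
  Option E: v=66, gcd(6,66)=6 -> preserves

Answer: A C E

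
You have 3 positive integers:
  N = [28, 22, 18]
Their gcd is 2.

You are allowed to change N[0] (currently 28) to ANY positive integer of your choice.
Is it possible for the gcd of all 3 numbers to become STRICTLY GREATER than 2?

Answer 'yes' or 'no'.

Answer: no

Derivation:
Current gcd = 2
gcd of all OTHER numbers (without N[0]=28): gcd([22, 18]) = 2
The new gcd after any change is gcd(2, new_value).
This can be at most 2.
Since 2 = old gcd 2, the gcd can only stay the same or decrease.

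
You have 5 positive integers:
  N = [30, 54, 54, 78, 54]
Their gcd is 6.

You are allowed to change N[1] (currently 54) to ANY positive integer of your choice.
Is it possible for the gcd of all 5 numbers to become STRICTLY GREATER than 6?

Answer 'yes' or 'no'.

Current gcd = 6
gcd of all OTHER numbers (without N[1]=54): gcd([30, 54, 78, 54]) = 6
The new gcd after any change is gcd(6, new_value).
This can be at most 6.
Since 6 = old gcd 6, the gcd can only stay the same or decrease.

Answer: no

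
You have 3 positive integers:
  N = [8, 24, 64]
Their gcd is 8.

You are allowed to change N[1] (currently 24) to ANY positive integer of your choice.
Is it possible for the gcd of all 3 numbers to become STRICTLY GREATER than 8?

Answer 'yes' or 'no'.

Answer: no

Derivation:
Current gcd = 8
gcd of all OTHER numbers (without N[1]=24): gcd([8, 64]) = 8
The new gcd after any change is gcd(8, new_value).
This can be at most 8.
Since 8 = old gcd 8, the gcd can only stay the same or decrease.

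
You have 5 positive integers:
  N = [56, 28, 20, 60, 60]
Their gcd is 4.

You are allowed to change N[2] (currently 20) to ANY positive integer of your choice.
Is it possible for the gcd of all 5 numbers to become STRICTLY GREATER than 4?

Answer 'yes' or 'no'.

Current gcd = 4
gcd of all OTHER numbers (without N[2]=20): gcd([56, 28, 60, 60]) = 4
The new gcd after any change is gcd(4, new_value).
This can be at most 4.
Since 4 = old gcd 4, the gcd can only stay the same or decrease.

Answer: no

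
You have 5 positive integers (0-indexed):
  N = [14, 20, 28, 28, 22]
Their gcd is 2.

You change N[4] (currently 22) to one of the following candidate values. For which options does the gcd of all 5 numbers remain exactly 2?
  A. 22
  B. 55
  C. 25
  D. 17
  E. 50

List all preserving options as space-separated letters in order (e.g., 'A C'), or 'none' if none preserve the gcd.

Old gcd = 2; gcd of others (without N[4]) = 2
New gcd for candidate v: gcd(2, v). Preserves old gcd iff gcd(2, v) = 2.
  Option A: v=22, gcd(2,22)=2 -> preserves
  Option B: v=55, gcd(2,55)=1 -> changes
  Option C: v=25, gcd(2,25)=1 -> changes
  Option D: v=17, gcd(2,17)=1 -> changes
  Option E: v=50, gcd(2,50)=2 -> preserves

Answer: A E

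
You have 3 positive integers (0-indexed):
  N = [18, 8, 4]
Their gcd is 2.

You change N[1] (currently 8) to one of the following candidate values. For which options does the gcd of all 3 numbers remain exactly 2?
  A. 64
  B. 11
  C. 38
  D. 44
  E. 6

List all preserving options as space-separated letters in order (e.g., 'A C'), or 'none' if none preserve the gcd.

Old gcd = 2; gcd of others (without N[1]) = 2
New gcd for candidate v: gcd(2, v). Preserves old gcd iff gcd(2, v) = 2.
  Option A: v=64, gcd(2,64)=2 -> preserves
  Option B: v=11, gcd(2,11)=1 -> changes
  Option C: v=38, gcd(2,38)=2 -> preserves
  Option D: v=44, gcd(2,44)=2 -> preserves
  Option E: v=6, gcd(2,6)=2 -> preserves

Answer: A C D E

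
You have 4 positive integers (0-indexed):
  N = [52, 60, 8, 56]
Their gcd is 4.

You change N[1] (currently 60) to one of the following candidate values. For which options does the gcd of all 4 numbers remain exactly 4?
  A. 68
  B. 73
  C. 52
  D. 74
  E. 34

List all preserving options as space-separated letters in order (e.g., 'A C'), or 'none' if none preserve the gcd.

Old gcd = 4; gcd of others (without N[1]) = 4
New gcd for candidate v: gcd(4, v). Preserves old gcd iff gcd(4, v) = 4.
  Option A: v=68, gcd(4,68)=4 -> preserves
  Option B: v=73, gcd(4,73)=1 -> changes
  Option C: v=52, gcd(4,52)=4 -> preserves
  Option D: v=74, gcd(4,74)=2 -> changes
  Option E: v=34, gcd(4,34)=2 -> changes

Answer: A C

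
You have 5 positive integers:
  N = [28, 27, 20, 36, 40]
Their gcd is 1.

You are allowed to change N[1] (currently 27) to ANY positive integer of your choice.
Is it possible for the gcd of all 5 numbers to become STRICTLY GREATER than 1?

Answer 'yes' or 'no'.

Current gcd = 1
gcd of all OTHER numbers (without N[1]=27): gcd([28, 20, 36, 40]) = 4
The new gcd after any change is gcd(4, new_value).
This can be at most 4.
Since 4 > old gcd 1, the gcd CAN increase (e.g., set N[1] = 4).

Answer: yes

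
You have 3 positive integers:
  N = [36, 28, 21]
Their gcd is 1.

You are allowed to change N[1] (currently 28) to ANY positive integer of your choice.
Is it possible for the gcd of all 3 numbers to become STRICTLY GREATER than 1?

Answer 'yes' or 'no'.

Current gcd = 1
gcd of all OTHER numbers (without N[1]=28): gcd([36, 21]) = 3
The new gcd after any change is gcd(3, new_value).
This can be at most 3.
Since 3 > old gcd 1, the gcd CAN increase (e.g., set N[1] = 3).

Answer: yes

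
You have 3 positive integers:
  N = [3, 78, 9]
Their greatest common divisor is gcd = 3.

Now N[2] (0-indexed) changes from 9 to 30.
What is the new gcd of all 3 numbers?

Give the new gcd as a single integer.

Numbers: [3, 78, 9], gcd = 3
Change: index 2, 9 -> 30
gcd of the OTHER numbers (without index 2): gcd([3, 78]) = 3
New gcd = gcd(g_others, new_val) = gcd(3, 30) = 3

Answer: 3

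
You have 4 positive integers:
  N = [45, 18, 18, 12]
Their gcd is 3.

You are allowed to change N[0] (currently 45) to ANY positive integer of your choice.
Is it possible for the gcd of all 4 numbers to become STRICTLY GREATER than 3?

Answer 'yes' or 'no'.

Answer: yes

Derivation:
Current gcd = 3
gcd of all OTHER numbers (without N[0]=45): gcd([18, 18, 12]) = 6
The new gcd after any change is gcd(6, new_value).
This can be at most 6.
Since 6 > old gcd 3, the gcd CAN increase (e.g., set N[0] = 6).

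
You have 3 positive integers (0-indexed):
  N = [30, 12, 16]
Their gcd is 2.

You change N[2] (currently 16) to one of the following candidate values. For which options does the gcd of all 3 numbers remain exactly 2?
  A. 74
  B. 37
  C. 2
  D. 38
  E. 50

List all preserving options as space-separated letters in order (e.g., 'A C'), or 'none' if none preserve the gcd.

Old gcd = 2; gcd of others (without N[2]) = 6
New gcd for candidate v: gcd(6, v). Preserves old gcd iff gcd(6, v) = 2.
  Option A: v=74, gcd(6,74)=2 -> preserves
  Option B: v=37, gcd(6,37)=1 -> changes
  Option C: v=2, gcd(6,2)=2 -> preserves
  Option D: v=38, gcd(6,38)=2 -> preserves
  Option E: v=50, gcd(6,50)=2 -> preserves

Answer: A C D E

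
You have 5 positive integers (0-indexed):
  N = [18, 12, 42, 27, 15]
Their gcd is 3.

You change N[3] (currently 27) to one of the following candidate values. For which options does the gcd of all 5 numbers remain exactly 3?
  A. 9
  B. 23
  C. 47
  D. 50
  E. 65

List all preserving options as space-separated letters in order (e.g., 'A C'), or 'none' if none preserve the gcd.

Old gcd = 3; gcd of others (without N[3]) = 3
New gcd for candidate v: gcd(3, v). Preserves old gcd iff gcd(3, v) = 3.
  Option A: v=9, gcd(3,9)=3 -> preserves
  Option B: v=23, gcd(3,23)=1 -> changes
  Option C: v=47, gcd(3,47)=1 -> changes
  Option D: v=50, gcd(3,50)=1 -> changes
  Option E: v=65, gcd(3,65)=1 -> changes

Answer: A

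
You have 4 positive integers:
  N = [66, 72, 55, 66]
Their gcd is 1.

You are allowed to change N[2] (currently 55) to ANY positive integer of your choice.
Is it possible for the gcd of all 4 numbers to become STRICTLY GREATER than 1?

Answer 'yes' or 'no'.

Answer: yes

Derivation:
Current gcd = 1
gcd of all OTHER numbers (without N[2]=55): gcd([66, 72, 66]) = 6
The new gcd after any change is gcd(6, new_value).
This can be at most 6.
Since 6 > old gcd 1, the gcd CAN increase (e.g., set N[2] = 6).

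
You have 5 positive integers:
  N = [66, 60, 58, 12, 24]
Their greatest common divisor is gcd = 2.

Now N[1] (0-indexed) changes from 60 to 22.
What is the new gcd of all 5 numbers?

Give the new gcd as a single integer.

Answer: 2

Derivation:
Numbers: [66, 60, 58, 12, 24], gcd = 2
Change: index 1, 60 -> 22
gcd of the OTHER numbers (without index 1): gcd([66, 58, 12, 24]) = 2
New gcd = gcd(g_others, new_val) = gcd(2, 22) = 2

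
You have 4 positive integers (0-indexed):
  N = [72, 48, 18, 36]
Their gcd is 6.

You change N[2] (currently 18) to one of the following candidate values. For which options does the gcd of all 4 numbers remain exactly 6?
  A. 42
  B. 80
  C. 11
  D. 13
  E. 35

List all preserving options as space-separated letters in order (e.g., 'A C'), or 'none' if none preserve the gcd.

Old gcd = 6; gcd of others (without N[2]) = 12
New gcd for candidate v: gcd(12, v). Preserves old gcd iff gcd(12, v) = 6.
  Option A: v=42, gcd(12,42)=6 -> preserves
  Option B: v=80, gcd(12,80)=4 -> changes
  Option C: v=11, gcd(12,11)=1 -> changes
  Option D: v=13, gcd(12,13)=1 -> changes
  Option E: v=35, gcd(12,35)=1 -> changes

Answer: A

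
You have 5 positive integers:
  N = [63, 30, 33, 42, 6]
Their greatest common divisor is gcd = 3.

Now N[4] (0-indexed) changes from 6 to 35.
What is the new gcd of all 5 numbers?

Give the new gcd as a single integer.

Answer: 1

Derivation:
Numbers: [63, 30, 33, 42, 6], gcd = 3
Change: index 4, 6 -> 35
gcd of the OTHER numbers (without index 4): gcd([63, 30, 33, 42]) = 3
New gcd = gcd(g_others, new_val) = gcd(3, 35) = 1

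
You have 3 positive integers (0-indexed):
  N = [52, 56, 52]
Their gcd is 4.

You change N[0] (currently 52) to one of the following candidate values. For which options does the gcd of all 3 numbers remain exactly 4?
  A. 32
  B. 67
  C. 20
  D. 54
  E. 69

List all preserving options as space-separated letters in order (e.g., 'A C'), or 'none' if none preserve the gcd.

Old gcd = 4; gcd of others (without N[0]) = 4
New gcd for candidate v: gcd(4, v). Preserves old gcd iff gcd(4, v) = 4.
  Option A: v=32, gcd(4,32)=4 -> preserves
  Option B: v=67, gcd(4,67)=1 -> changes
  Option C: v=20, gcd(4,20)=4 -> preserves
  Option D: v=54, gcd(4,54)=2 -> changes
  Option E: v=69, gcd(4,69)=1 -> changes

Answer: A C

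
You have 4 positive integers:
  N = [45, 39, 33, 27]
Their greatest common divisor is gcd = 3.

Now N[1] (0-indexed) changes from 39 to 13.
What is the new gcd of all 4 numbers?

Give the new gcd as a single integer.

Numbers: [45, 39, 33, 27], gcd = 3
Change: index 1, 39 -> 13
gcd of the OTHER numbers (without index 1): gcd([45, 33, 27]) = 3
New gcd = gcd(g_others, new_val) = gcd(3, 13) = 1

Answer: 1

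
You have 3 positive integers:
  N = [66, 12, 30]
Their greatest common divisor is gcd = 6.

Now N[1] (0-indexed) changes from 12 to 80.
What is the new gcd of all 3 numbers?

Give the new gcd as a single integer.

Answer: 2

Derivation:
Numbers: [66, 12, 30], gcd = 6
Change: index 1, 12 -> 80
gcd of the OTHER numbers (without index 1): gcd([66, 30]) = 6
New gcd = gcd(g_others, new_val) = gcd(6, 80) = 2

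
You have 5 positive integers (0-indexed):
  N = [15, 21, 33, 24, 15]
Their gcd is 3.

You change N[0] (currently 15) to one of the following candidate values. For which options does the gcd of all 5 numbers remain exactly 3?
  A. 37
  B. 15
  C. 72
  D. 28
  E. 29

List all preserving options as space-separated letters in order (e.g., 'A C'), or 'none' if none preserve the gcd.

Answer: B C

Derivation:
Old gcd = 3; gcd of others (without N[0]) = 3
New gcd for candidate v: gcd(3, v). Preserves old gcd iff gcd(3, v) = 3.
  Option A: v=37, gcd(3,37)=1 -> changes
  Option B: v=15, gcd(3,15)=3 -> preserves
  Option C: v=72, gcd(3,72)=3 -> preserves
  Option D: v=28, gcd(3,28)=1 -> changes
  Option E: v=29, gcd(3,29)=1 -> changes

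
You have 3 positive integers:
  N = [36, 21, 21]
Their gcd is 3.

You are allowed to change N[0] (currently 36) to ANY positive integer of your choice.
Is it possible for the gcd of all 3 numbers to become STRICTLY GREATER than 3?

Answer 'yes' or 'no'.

Current gcd = 3
gcd of all OTHER numbers (without N[0]=36): gcd([21, 21]) = 21
The new gcd after any change is gcd(21, new_value).
This can be at most 21.
Since 21 > old gcd 3, the gcd CAN increase (e.g., set N[0] = 21).

Answer: yes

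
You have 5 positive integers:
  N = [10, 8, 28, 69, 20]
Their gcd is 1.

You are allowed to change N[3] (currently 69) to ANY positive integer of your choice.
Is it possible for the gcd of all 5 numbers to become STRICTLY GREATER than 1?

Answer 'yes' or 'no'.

Current gcd = 1
gcd of all OTHER numbers (without N[3]=69): gcd([10, 8, 28, 20]) = 2
The new gcd after any change is gcd(2, new_value).
This can be at most 2.
Since 2 > old gcd 1, the gcd CAN increase (e.g., set N[3] = 2).

Answer: yes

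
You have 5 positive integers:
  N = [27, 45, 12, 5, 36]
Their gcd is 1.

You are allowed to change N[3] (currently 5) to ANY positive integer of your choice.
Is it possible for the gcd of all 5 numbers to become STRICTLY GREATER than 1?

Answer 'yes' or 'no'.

Current gcd = 1
gcd of all OTHER numbers (without N[3]=5): gcd([27, 45, 12, 36]) = 3
The new gcd after any change is gcd(3, new_value).
This can be at most 3.
Since 3 > old gcd 1, the gcd CAN increase (e.g., set N[3] = 3).

Answer: yes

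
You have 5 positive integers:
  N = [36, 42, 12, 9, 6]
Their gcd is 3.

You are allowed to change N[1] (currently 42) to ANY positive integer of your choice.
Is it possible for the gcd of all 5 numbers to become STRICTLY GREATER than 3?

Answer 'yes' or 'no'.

Answer: no

Derivation:
Current gcd = 3
gcd of all OTHER numbers (without N[1]=42): gcd([36, 12, 9, 6]) = 3
The new gcd after any change is gcd(3, new_value).
This can be at most 3.
Since 3 = old gcd 3, the gcd can only stay the same or decrease.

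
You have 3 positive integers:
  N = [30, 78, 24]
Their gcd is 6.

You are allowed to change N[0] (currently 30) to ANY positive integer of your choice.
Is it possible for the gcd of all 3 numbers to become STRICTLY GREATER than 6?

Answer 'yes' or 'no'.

Current gcd = 6
gcd of all OTHER numbers (without N[0]=30): gcd([78, 24]) = 6
The new gcd after any change is gcd(6, new_value).
This can be at most 6.
Since 6 = old gcd 6, the gcd can only stay the same or decrease.

Answer: no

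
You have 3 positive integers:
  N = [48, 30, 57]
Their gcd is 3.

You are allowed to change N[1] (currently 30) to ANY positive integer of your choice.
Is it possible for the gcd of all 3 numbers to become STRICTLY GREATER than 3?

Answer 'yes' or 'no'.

Answer: no

Derivation:
Current gcd = 3
gcd of all OTHER numbers (without N[1]=30): gcd([48, 57]) = 3
The new gcd after any change is gcd(3, new_value).
This can be at most 3.
Since 3 = old gcd 3, the gcd can only stay the same or decrease.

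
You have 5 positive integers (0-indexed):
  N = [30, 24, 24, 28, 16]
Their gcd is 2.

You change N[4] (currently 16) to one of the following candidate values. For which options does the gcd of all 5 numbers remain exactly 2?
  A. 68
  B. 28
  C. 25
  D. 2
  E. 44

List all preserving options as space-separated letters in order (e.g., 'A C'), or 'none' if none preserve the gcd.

Answer: A B D E

Derivation:
Old gcd = 2; gcd of others (without N[4]) = 2
New gcd for candidate v: gcd(2, v). Preserves old gcd iff gcd(2, v) = 2.
  Option A: v=68, gcd(2,68)=2 -> preserves
  Option B: v=28, gcd(2,28)=2 -> preserves
  Option C: v=25, gcd(2,25)=1 -> changes
  Option D: v=2, gcd(2,2)=2 -> preserves
  Option E: v=44, gcd(2,44)=2 -> preserves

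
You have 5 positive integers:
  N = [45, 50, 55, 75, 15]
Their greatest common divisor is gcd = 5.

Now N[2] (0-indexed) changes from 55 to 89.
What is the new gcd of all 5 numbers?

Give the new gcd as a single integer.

Answer: 1

Derivation:
Numbers: [45, 50, 55, 75, 15], gcd = 5
Change: index 2, 55 -> 89
gcd of the OTHER numbers (without index 2): gcd([45, 50, 75, 15]) = 5
New gcd = gcd(g_others, new_val) = gcd(5, 89) = 1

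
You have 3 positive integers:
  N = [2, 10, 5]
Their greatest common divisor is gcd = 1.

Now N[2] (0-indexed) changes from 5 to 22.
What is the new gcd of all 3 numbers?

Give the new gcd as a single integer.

Numbers: [2, 10, 5], gcd = 1
Change: index 2, 5 -> 22
gcd of the OTHER numbers (without index 2): gcd([2, 10]) = 2
New gcd = gcd(g_others, new_val) = gcd(2, 22) = 2

Answer: 2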